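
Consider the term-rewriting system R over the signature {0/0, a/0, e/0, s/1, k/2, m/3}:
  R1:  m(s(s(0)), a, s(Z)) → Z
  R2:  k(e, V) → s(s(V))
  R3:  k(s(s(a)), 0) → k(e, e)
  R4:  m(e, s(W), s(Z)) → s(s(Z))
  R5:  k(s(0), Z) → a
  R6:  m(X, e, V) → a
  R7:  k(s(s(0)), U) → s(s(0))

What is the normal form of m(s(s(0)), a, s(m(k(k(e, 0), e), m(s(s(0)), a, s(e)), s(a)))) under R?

1. m(s(s(0)), a, s(m(k(k(e, 0), e), m(s(s(0)), a, s(e)), s(a))))  →  m(k(k(e, 0), e), m(s(s(0)), a, s(e)), s(a))   [R1 at ε]
2. m(k(k(e, 0), e), m(s(s(0)), a, s(e)), s(a))  →  m(k(s(s(0)), e), m(s(s(0)), a, s(e)), s(a))   [R2 at 1.1]
3. m(k(s(s(0)), e), m(s(s(0)), a, s(e)), s(a))  →  m(s(s(0)), m(s(s(0)), a, s(e)), s(a))   [R7 at 1]
4. m(s(s(0)), m(s(s(0)), a, s(e)), s(a))  →  m(s(s(0)), e, s(a))   [R1 at 2]
5. m(s(s(0)), e, s(a))  →  a   [R6 at ε]

a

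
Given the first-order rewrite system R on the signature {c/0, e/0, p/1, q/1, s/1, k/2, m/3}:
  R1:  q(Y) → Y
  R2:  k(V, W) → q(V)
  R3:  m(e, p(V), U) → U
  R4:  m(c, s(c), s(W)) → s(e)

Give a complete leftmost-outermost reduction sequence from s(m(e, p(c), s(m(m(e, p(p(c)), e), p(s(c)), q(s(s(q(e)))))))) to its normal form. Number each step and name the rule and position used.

s(s(s(s(e))))

1. s(m(e, p(c), s(m(m(e, p(p(c)), e), p(s(c)), q(s(s(q(e))))))))  →  s(s(m(m(e, p(p(c)), e), p(s(c)), q(s(s(q(e)))))))   [R3 at 1]
2. s(s(m(m(e, p(p(c)), e), p(s(c)), q(s(s(q(e)))))))  →  s(s(m(e, p(s(c)), q(s(s(q(e)))))))   [R3 at 1.1.1]
3. s(s(m(e, p(s(c)), q(s(s(q(e)))))))  →  s(s(q(s(s(q(e))))))   [R3 at 1.1]
4. s(s(q(s(s(q(e))))))  →  s(s(s(s(q(e)))))   [R1 at 1.1]
5. s(s(s(s(q(e)))))  →  s(s(s(s(e))))   [R1 at 1.1.1.1]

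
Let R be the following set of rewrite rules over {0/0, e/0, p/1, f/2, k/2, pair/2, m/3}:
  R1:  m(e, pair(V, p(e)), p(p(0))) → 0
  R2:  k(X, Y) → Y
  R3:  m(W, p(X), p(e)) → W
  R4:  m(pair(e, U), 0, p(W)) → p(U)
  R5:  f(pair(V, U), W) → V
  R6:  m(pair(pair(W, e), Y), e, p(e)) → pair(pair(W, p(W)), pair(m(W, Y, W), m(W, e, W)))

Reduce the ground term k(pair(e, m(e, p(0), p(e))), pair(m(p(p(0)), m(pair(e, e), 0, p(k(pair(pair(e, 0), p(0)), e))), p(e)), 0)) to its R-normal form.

1. k(pair(e, m(e, p(0), p(e))), pair(m(p(p(0)), m(pair(e, e), 0, p(k(pair(pair(e, 0), p(0)), e))), p(e)), 0))  →  pair(m(p(p(0)), m(pair(e, e), 0, p(k(pair(pair(e, 0), p(0)), e))), p(e)), 0)   [R2 at ε]
2. pair(m(p(p(0)), m(pair(e, e), 0, p(k(pair(pair(e, 0), p(0)), e))), p(e)), 0)  →  pair(m(p(p(0)), p(e), p(e)), 0)   [R4 at 1.2]
3. pair(m(p(p(0)), p(e), p(e)), 0)  →  pair(p(p(0)), 0)   [R3 at 1]

pair(p(p(0)), 0)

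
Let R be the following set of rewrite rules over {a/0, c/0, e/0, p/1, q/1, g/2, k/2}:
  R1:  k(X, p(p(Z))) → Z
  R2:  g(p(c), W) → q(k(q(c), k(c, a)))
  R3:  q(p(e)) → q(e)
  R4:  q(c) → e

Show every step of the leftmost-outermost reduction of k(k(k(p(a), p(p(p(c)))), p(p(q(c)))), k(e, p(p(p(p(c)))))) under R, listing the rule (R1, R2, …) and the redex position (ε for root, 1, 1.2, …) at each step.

c

1. k(k(k(p(a), p(p(p(c)))), p(p(q(c)))), k(e, p(p(p(p(c))))))  →  k(q(c), k(e, p(p(p(p(c))))))   [R1 at 1]
2. k(q(c), k(e, p(p(p(p(c))))))  →  k(e, k(e, p(p(p(p(c))))))   [R4 at 1]
3. k(e, k(e, p(p(p(p(c))))))  →  k(e, p(p(c)))   [R1 at 2]
4. k(e, p(p(c)))  →  c   [R1 at ε]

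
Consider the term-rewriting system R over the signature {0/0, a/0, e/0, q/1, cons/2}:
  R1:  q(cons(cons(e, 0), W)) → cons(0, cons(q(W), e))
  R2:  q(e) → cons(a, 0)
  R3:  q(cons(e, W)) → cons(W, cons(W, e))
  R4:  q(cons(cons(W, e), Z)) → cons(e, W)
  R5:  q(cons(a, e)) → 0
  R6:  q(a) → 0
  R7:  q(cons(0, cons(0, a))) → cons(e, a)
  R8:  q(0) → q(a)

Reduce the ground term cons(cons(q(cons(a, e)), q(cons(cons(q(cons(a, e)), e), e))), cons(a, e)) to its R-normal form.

cons(cons(0, cons(e, 0)), cons(a, e))

1. cons(cons(q(cons(a, e)), q(cons(cons(q(cons(a, e)), e), e))), cons(a, e))  →  cons(cons(0, q(cons(cons(q(cons(a, e)), e), e))), cons(a, e))   [R5 at 1.1]
2. cons(cons(0, q(cons(cons(q(cons(a, e)), e), e))), cons(a, e))  →  cons(cons(0, cons(e, q(cons(a, e)))), cons(a, e))   [R4 at 1.2]
3. cons(cons(0, cons(e, q(cons(a, e)))), cons(a, e))  →  cons(cons(0, cons(e, 0)), cons(a, e))   [R5 at 1.2.2]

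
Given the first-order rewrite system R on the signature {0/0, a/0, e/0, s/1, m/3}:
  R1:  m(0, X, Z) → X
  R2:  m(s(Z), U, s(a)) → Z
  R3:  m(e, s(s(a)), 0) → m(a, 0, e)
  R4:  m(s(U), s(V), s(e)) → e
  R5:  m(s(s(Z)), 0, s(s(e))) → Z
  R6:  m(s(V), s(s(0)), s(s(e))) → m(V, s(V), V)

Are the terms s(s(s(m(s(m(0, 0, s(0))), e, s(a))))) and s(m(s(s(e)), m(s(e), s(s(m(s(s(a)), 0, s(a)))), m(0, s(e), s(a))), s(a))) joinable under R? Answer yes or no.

no — NF(t₁) = s(s(s(0))), NF(t₂) = s(s(e))

Reduce t₁ = s(s(s(m(s(m(0, 0, s(0))), e, s(a))))):
1. s(s(s(m(s(m(0, 0, s(0))), e, s(a)))))  →  s(s(s(m(0, 0, s(0)))))   [R2 at 1.1.1]
2. s(s(s(m(0, 0, s(0)))))  →  s(s(s(0)))   [R1 at 1.1.1]

Reduce t₂ = s(m(s(s(e)), m(s(e), s(s(m(s(s(a)), 0, s(a)))), m(0, s(e), s(a))), s(a))):
1. s(m(s(s(e)), m(s(e), s(s(m(s(s(a)), 0, s(a)))), m(0, s(e), s(a))), s(a)))  →  s(s(e))   [R2 at 1]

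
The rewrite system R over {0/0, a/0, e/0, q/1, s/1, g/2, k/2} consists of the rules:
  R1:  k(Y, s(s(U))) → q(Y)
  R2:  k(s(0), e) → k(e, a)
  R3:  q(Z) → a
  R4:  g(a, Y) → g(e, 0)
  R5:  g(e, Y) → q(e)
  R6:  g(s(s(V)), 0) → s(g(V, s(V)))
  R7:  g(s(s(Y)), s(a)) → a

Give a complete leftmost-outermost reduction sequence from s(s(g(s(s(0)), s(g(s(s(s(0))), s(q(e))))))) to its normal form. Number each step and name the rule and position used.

1. s(s(g(s(s(0)), s(g(s(s(s(0))), s(q(e)))))))  →  s(s(g(s(s(0)), s(g(s(s(s(0))), s(a))))))   [R3 at 1.1.2.1.2.1]
2. s(s(g(s(s(0)), s(g(s(s(s(0))), s(a))))))  →  s(s(g(s(s(0)), s(a))))   [R7 at 1.1.2.1]
3. s(s(g(s(s(0)), s(a))))  →  s(s(a))   [R7 at 1.1]

s(s(a))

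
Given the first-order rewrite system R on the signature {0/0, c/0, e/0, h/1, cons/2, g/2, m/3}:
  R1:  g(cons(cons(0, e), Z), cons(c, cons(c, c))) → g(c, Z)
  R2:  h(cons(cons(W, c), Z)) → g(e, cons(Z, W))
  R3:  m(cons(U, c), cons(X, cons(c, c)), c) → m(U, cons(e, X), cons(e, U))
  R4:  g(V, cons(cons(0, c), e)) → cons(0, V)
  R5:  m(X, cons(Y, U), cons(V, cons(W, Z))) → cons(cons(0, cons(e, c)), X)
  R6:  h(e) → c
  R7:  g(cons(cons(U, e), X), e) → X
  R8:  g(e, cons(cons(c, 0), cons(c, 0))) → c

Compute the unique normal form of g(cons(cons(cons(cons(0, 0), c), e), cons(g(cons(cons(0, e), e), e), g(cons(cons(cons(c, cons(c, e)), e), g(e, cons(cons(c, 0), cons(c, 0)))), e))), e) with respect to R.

cons(e, c)

1. g(cons(cons(cons(cons(0, 0), c), e), cons(g(cons(cons(0, e), e), e), g(cons(cons(cons(c, cons(c, e)), e), g(e, cons(cons(c, 0), cons(c, 0)))), e))), e)  →  cons(g(cons(cons(0, e), e), e), g(cons(cons(cons(c, cons(c, e)), e), g(e, cons(cons(c, 0), cons(c, 0)))), e))   [R7 at ε]
2. cons(g(cons(cons(0, e), e), e), g(cons(cons(cons(c, cons(c, e)), e), g(e, cons(cons(c, 0), cons(c, 0)))), e))  →  cons(e, g(cons(cons(cons(c, cons(c, e)), e), g(e, cons(cons(c, 0), cons(c, 0)))), e))   [R7 at 1]
3. cons(e, g(cons(cons(cons(c, cons(c, e)), e), g(e, cons(cons(c, 0), cons(c, 0)))), e))  →  cons(e, g(e, cons(cons(c, 0), cons(c, 0))))   [R7 at 2]
4. cons(e, g(e, cons(cons(c, 0), cons(c, 0))))  →  cons(e, c)   [R8 at 2]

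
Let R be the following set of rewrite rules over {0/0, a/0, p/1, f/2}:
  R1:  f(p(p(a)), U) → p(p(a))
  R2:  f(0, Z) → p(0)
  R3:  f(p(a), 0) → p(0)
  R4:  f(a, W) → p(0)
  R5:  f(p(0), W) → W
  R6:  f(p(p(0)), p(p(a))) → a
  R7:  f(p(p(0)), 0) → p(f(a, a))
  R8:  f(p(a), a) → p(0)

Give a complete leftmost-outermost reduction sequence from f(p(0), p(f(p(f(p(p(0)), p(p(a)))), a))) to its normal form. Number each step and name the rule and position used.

p(p(0))

1. f(p(0), p(f(p(f(p(p(0)), p(p(a)))), a)))  →  p(f(p(f(p(p(0)), p(p(a)))), a))   [R5 at ε]
2. p(f(p(f(p(p(0)), p(p(a)))), a))  →  p(f(p(a), a))   [R6 at 1.1.1]
3. p(f(p(a), a))  →  p(p(0))   [R8 at 1]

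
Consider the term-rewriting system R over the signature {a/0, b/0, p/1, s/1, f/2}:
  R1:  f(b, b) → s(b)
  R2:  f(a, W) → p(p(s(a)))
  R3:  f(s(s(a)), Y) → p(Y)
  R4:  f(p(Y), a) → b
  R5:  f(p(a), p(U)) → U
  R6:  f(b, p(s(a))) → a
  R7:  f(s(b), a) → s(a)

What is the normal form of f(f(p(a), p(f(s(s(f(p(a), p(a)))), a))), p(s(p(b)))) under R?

s(p(b))

1. f(f(p(a), p(f(s(s(f(p(a), p(a)))), a))), p(s(p(b))))  →  f(f(s(s(f(p(a), p(a)))), a), p(s(p(b))))   [R5 at 1]
2. f(f(s(s(f(p(a), p(a)))), a), p(s(p(b))))  →  f(f(s(s(a)), a), p(s(p(b))))   [R5 at 1.1.1.1]
3. f(f(s(s(a)), a), p(s(p(b))))  →  f(p(a), p(s(p(b))))   [R3 at 1]
4. f(p(a), p(s(p(b))))  →  s(p(b))   [R5 at ε]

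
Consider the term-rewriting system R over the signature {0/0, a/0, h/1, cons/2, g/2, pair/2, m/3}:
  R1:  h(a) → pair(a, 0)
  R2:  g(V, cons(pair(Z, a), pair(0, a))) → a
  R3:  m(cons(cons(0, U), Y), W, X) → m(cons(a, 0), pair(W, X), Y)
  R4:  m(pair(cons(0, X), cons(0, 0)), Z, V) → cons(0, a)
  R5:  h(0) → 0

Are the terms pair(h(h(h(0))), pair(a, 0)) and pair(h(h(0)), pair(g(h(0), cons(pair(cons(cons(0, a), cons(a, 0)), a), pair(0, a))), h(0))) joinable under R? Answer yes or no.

Reduce t₁ = pair(h(h(h(0))), pair(a, 0)):
1. pair(h(h(h(0))), pair(a, 0))  →  pair(h(h(0)), pair(a, 0))   [R5 at 1.1.1]
2. pair(h(h(0)), pair(a, 0))  →  pair(h(0), pair(a, 0))   [R5 at 1.1]
3. pair(h(0), pair(a, 0))  →  pair(0, pair(a, 0))   [R5 at 1]

Reduce t₂ = pair(h(h(0)), pair(g(h(0), cons(pair(cons(cons(0, a), cons(a, 0)), a), pair(0, a))), h(0))):
1. pair(h(h(0)), pair(g(h(0), cons(pair(cons(cons(0, a), cons(a, 0)), a), pair(0, a))), h(0)))  →  pair(h(0), pair(g(h(0), cons(pair(cons(cons(0, a), cons(a, 0)), a), pair(0, a))), h(0)))   [R5 at 1.1]
2. pair(h(0), pair(g(h(0), cons(pair(cons(cons(0, a), cons(a, 0)), a), pair(0, a))), h(0)))  →  pair(0, pair(g(h(0), cons(pair(cons(cons(0, a), cons(a, 0)), a), pair(0, a))), h(0)))   [R5 at 1]
3. pair(0, pair(g(h(0), cons(pair(cons(cons(0, a), cons(a, 0)), a), pair(0, a))), h(0)))  →  pair(0, pair(a, h(0)))   [R2 at 2.1]
4. pair(0, pair(a, h(0)))  →  pair(0, pair(a, 0))   [R5 at 2.2]

yes — NF(t₁) = pair(0, pair(a, 0)), NF(t₂) = pair(0, pair(a, 0))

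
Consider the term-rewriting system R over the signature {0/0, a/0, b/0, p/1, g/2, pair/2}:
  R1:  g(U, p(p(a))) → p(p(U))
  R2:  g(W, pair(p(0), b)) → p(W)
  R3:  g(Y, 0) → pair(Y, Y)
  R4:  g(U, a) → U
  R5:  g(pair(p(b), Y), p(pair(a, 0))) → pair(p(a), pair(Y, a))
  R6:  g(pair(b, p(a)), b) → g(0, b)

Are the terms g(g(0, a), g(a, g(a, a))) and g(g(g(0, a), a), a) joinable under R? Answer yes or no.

Reduce t₁ = g(g(0, a), g(a, g(a, a))):
1. g(g(0, a), g(a, g(a, a)))  →  g(0, g(a, g(a, a)))   [R4 at 1]
2. g(0, g(a, g(a, a)))  →  g(0, g(a, a))   [R4 at 2.2]
3. g(0, g(a, a))  →  g(0, a)   [R4 at 2]
4. g(0, a)  →  0   [R4 at ε]

Reduce t₂ = g(g(g(0, a), a), a):
1. g(g(g(0, a), a), a)  →  g(g(0, a), a)   [R4 at ε]
2. g(g(0, a), a)  →  g(0, a)   [R4 at ε]
3. g(0, a)  →  0   [R4 at ε]

yes — NF(t₁) = 0, NF(t₂) = 0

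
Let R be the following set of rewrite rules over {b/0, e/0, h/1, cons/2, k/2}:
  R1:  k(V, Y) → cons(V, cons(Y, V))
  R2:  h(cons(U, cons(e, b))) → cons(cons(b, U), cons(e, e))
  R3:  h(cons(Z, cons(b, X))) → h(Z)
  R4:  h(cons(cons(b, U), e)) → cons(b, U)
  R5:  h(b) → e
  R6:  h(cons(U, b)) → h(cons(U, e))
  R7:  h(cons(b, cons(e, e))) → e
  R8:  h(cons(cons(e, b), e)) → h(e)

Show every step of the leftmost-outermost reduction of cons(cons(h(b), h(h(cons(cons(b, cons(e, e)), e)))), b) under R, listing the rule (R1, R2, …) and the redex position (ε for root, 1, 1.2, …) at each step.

cons(cons(e, e), b)

1. cons(cons(h(b), h(h(cons(cons(b, cons(e, e)), e)))), b)  →  cons(cons(e, h(h(cons(cons(b, cons(e, e)), e)))), b)   [R5 at 1.1]
2. cons(cons(e, h(h(cons(cons(b, cons(e, e)), e)))), b)  →  cons(cons(e, h(cons(b, cons(e, e)))), b)   [R4 at 1.2.1]
3. cons(cons(e, h(cons(b, cons(e, e)))), b)  →  cons(cons(e, e), b)   [R7 at 1.2]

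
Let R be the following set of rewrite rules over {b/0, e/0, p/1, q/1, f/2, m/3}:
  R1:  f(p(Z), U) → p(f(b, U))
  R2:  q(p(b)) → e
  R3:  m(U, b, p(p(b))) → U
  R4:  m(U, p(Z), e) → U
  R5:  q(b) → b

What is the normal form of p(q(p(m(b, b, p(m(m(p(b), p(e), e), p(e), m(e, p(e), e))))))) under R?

p(e)

1. p(q(p(m(b, b, p(m(m(p(b), p(e), e), p(e), m(e, p(e), e)))))))  →  p(q(p(m(b, b, p(m(p(b), p(e), m(e, p(e), e)))))))   [R4 at 1.1.1.3.1.1]
2. p(q(p(m(b, b, p(m(p(b), p(e), m(e, p(e), e)))))))  →  p(q(p(m(b, b, p(m(p(b), p(e), e))))))   [R4 at 1.1.1.3.1.3]
3. p(q(p(m(b, b, p(m(p(b), p(e), e))))))  →  p(q(p(m(b, b, p(p(b))))))   [R4 at 1.1.1.3.1]
4. p(q(p(m(b, b, p(p(b))))))  →  p(q(p(b)))   [R3 at 1.1.1]
5. p(q(p(b)))  →  p(e)   [R2 at 1]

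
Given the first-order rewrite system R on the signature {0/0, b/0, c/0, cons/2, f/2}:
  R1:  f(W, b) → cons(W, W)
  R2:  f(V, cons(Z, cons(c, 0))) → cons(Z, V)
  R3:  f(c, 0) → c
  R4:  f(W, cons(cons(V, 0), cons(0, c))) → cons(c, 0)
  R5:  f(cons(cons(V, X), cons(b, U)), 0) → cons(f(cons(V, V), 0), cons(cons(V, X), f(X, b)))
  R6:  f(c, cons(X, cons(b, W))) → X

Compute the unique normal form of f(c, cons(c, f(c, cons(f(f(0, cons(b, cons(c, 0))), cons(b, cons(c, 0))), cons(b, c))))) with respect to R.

1. f(c, cons(c, f(c, cons(f(f(0, cons(b, cons(c, 0))), cons(b, cons(c, 0))), cons(b, c)))))  →  f(c, cons(c, f(f(0, cons(b, cons(c, 0))), cons(b, cons(c, 0)))))   [R6 at 2.2]
2. f(c, cons(c, f(f(0, cons(b, cons(c, 0))), cons(b, cons(c, 0)))))  →  f(c, cons(c, cons(b, f(0, cons(b, cons(c, 0))))))   [R2 at 2.2]
3. f(c, cons(c, cons(b, f(0, cons(b, cons(c, 0))))))  →  c   [R6 at ε]

c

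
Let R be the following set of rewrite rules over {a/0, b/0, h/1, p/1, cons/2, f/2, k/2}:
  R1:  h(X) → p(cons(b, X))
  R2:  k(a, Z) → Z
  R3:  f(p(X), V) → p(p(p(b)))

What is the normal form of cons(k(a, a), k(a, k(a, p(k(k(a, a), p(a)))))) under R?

cons(a, p(p(a)))

1. cons(k(a, a), k(a, k(a, p(k(k(a, a), p(a))))))  →  cons(a, k(a, k(a, p(k(k(a, a), p(a))))))   [R2 at 1]
2. cons(a, k(a, k(a, p(k(k(a, a), p(a))))))  →  cons(a, k(a, p(k(k(a, a), p(a)))))   [R2 at 2]
3. cons(a, k(a, p(k(k(a, a), p(a)))))  →  cons(a, p(k(k(a, a), p(a))))   [R2 at 2]
4. cons(a, p(k(k(a, a), p(a))))  →  cons(a, p(k(a, p(a))))   [R2 at 2.1.1]
5. cons(a, p(k(a, p(a))))  →  cons(a, p(p(a)))   [R2 at 2.1]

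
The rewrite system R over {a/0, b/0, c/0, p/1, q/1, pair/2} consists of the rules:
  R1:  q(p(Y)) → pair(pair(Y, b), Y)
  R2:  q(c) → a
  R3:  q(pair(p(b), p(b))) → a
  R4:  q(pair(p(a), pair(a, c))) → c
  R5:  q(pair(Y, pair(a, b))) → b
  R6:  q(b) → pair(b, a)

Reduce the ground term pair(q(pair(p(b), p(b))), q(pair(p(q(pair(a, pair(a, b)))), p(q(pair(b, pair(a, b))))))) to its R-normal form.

pair(a, a)

1. pair(q(pair(p(b), p(b))), q(pair(p(q(pair(a, pair(a, b)))), p(q(pair(b, pair(a, b)))))))  →  pair(a, q(pair(p(q(pair(a, pair(a, b)))), p(q(pair(b, pair(a, b)))))))   [R3 at 1]
2. pair(a, q(pair(p(q(pair(a, pair(a, b)))), p(q(pair(b, pair(a, b)))))))  →  pair(a, q(pair(p(b), p(q(pair(b, pair(a, b)))))))   [R5 at 2.1.1.1]
3. pair(a, q(pair(p(b), p(q(pair(b, pair(a, b)))))))  →  pair(a, q(pair(p(b), p(b))))   [R5 at 2.1.2.1]
4. pair(a, q(pair(p(b), p(b))))  →  pair(a, a)   [R3 at 2]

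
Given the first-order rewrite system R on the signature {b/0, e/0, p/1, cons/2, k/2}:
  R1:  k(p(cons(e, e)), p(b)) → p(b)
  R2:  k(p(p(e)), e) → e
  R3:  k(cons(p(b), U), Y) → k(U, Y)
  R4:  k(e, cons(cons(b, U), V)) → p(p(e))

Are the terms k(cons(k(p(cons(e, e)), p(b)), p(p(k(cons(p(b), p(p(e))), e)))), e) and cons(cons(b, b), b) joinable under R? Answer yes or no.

Reduce t₁ = k(cons(k(p(cons(e, e)), p(b)), p(p(k(cons(p(b), p(p(e))), e)))), e):
1. k(cons(k(p(cons(e, e)), p(b)), p(p(k(cons(p(b), p(p(e))), e)))), e)  →  k(cons(p(b), p(p(k(cons(p(b), p(p(e))), e)))), e)   [R1 at 1.1]
2. k(cons(p(b), p(p(k(cons(p(b), p(p(e))), e)))), e)  →  k(p(p(k(cons(p(b), p(p(e))), e))), e)   [R3 at ε]
3. k(p(p(k(cons(p(b), p(p(e))), e))), e)  →  k(p(p(k(p(p(e)), e))), e)   [R3 at 1.1.1]
4. k(p(p(k(p(p(e)), e))), e)  →  k(p(p(e)), e)   [R2 at 1.1.1]
5. k(p(p(e)), e)  →  e   [R2 at ε]

Reduce t₂ = cons(cons(b, b), b):

no — NF(t₁) = e, NF(t₂) = cons(cons(b, b), b)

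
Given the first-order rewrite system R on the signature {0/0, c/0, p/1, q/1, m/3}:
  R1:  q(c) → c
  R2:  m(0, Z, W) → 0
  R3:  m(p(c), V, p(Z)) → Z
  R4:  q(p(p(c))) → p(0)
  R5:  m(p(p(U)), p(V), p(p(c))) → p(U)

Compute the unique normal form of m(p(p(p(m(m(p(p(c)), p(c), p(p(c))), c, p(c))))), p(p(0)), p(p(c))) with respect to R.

1. m(p(p(p(m(m(p(p(c)), p(c), p(p(c))), c, p(c))))), p(p(0)), p(p(c)))  →  p(p(m(m(p(p(c)), p(c), p(p(c))), c, p(c))))   [R5 at ε]
2. p(p(m(m(p(p(c)), p(c), p(p(c))), c, p(c))))  →  p(p(m(p(c), c, p(c))))   [R5 at 1.1.1]
3. p(p(m(p(c), c, p(c))))  →  p(p(c))   [R3 at 1.1]

p(p(c))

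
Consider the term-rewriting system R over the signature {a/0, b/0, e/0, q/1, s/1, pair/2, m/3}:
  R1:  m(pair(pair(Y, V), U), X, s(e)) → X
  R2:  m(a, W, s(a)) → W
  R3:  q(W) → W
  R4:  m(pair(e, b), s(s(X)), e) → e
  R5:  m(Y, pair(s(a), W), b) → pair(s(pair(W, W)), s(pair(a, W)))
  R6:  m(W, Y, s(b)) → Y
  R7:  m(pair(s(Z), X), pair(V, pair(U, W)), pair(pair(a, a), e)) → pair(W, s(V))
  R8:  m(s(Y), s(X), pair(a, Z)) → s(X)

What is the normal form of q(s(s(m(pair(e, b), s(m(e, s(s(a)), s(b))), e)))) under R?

s(s(e))

1. q(s(s(m(pair(e, b), s(m(e, s(s(a)), s(b))), e))))  →  s(s(m(pair(e, b), s(m(e, s(s(a)), s(b))), e)))   [R3 at ε]
2. s(s(m(pair(e, b), s(m(e, s(s(a)), s(b))), e)))  →  s(s(m(pair(e, b), s(s(s(a))), e)))   [R6 at 1.1.2.1]
3. s(s(m(pair(e, b), s(s(s(a))), e)))  →  s(s(e))   [R4 at 1.1]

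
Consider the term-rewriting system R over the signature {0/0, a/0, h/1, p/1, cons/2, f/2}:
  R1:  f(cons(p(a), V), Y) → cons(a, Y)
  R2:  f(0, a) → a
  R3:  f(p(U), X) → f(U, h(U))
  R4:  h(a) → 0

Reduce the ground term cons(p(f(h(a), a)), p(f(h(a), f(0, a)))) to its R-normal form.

cons(p(a), p(a))

1. cons(p(f(h(a), a)), p(f(h(a), f(0, a))))  →  cons(p(f(0, a)), p(f(h(a), f(0, a))))   [R4 at 1.1.1]
2. cons(p(f(0, a)), p(f(h(a), f(0, a))))  →  cons(p(a), p(f(h(a), f(0, a))))   [R2 at 1.1]
3. cons(p(a), p(f(h(a), f(0, a))))  →  cons(p(a), p(f(0, f(0, a))))   [R4 at 2.1.1]
4. cons(p(a), p(f(0, f(0, a))))  →  cons(p(a), p(f(0, a)))   [R2 at 2.1.2]
5. cons(p(a), p(f(0, a)))  →  cons(p(a), p(a))   [R2 at 2.1]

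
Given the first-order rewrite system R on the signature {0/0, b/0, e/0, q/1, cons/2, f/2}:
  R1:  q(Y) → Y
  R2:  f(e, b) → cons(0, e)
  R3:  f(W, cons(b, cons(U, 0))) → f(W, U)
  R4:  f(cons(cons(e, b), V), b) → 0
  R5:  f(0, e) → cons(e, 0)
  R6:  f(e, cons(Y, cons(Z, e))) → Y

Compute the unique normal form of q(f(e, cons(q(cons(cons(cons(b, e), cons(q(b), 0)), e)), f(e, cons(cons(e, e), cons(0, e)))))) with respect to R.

cons(cons(cons(b, e), cons(b, 0)), e)

1. q(f(e, cons(q(cons(cons(cons(b, e), cons(q(b), 0)), e)), f(e, cons(cons(e, e), cons(0, e))))))  →  f(e, cons(q(cons(cons(cons(b, e), cons(q(b), 0)), e)), f(e, cons(cons(e, e), cons(0, e)))))   [R1 at ε]
2. f(e, cons(q(cons(cons(cons(b, e), cons(q(b), 0)), e)), f(e, cons(cons(e, e), cons(0, e)))))  →  f(e, cons(cons(cons(cons(b, e), cons(q(b), 0)), e), f(e, cons(cons(e, e), cons(0, e)))))   [R1 at 2.1]
3. f(e, cons(cons(cons(cons(b, e), cons(q(b), 0)), e), f(e, cons(cons(e, e), cons(0, e)))))  →  f(e, cons(cons(cons(cons(b, e), cons(b, 0)), e), f(e, cons(cons(e, e), cons(0, e)))))   [R1 at 2.1.1.2.1]
4. f(e, cons(cons(cons(cons(b, e), cons(b, 0)), e), f(e, cons(cons(e, e), cons(0, e)))))  →  f(e, cons(cons(cons(cons(b, e), cons(b, 0)), e), cons(e, e)))   [R6 at 2.2]
5. f(e, cons(cons(cons(cons(b, e), cons(b, 0)), e), cons(e, e)))  →  cons(cons(cons(b, e), cons(b, 0)), e)   [R6 at ε]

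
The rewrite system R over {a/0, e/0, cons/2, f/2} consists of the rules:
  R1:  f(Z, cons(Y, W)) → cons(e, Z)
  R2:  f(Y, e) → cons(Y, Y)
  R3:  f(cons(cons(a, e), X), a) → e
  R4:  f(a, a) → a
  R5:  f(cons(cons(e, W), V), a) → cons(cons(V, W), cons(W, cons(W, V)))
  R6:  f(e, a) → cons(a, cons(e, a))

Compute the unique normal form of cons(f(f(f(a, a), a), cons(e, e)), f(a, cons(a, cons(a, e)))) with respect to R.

1. cons(f(f(f(a, a), a), cons(e, e)), f(a, cons(a, cons(a, e))))  →  cons(cons(e, f(f(a, a), a)), f(a, cons(a, cons(a, e))))   [R1 at 1]
2. cons(cons(e, f(f(a, a), a)), f(a, cons(a, cons(a, e))))  →  cons(cons(e, f(a, a)), f(a, cons(a, cons(a, e))))   [R4 at 1.2.1]
3. cons(cons(e, f(a, a)), f(a, cons(a, cons(a, e))))  →  cons(cons(e, a), f(a, cons(a, cons(a, e))))   [R4 at 1.2]
4. cons(cons(e, a), f(a, cons(a, cons(a, e))))  →  cons(cons(e, a), cons(e, a))   [R1 at 2]

cons(cons(e, a), cons(e, a))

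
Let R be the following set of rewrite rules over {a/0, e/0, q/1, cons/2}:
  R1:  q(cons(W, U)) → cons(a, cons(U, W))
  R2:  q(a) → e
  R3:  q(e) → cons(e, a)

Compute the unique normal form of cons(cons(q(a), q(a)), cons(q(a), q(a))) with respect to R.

cons(cons(e, e), cons(e, e))

1. cons(cons(q(a), q(a)), cons(q(a), q(a)))  →  cons(cons(e, q(a)), cons(q(a), q(a)))   [R2 at 1.1]
2. cons(cons(e, q(a)), cons(q(a), q(a)))  →  cons(cons(e, e), cons(q(a), q(a)))   [R2 at 1.2]
3. cons(cons(e, e), cons(q(a), q(a)))  →  cons(cons(e, e), cons(e, q(a)))   [R2 at 2.1]
4. cons(cons(e, e), cons(e, q(a)))  →  cons(cons(e, e), cons(e, e))   [R2 at 2.2]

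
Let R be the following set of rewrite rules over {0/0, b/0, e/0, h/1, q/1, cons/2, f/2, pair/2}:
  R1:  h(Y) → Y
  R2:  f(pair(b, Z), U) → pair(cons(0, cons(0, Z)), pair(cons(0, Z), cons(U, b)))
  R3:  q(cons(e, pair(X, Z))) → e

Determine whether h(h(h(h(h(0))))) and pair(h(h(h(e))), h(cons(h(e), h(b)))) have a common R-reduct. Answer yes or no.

no — NF(t₁) = 0, NF(t₂) = pair(e, cons(e, b))

Reduce t₁ = h(h(h(h(h(0))))):
1. h(h(h(h(h(0)))))  →  h(h(h(h(0))))   [R1 at ε]
2. h(h(h(h(0))))  →  h(h(h(0)))   [R1 at ε]
3. h(h(h(0)))  →  h(h(0))   [R1 at ε]
4. h(h(0))  →  h(0)   [R1 at ε]
5. h(0)  →  0   [R1 at ε]

Reduce t₂ = pair(h(h(h(e))), h(cons(h(e), h(b)))):
1. pair(h(h(h(e))), h(cons(h(e), h(b))))  →  pair(h(h(e)), h(cons(h(e), h(b))))   [R1 at 1]
2. pair(h(h(e)), h(cons(h(e), h(b))))  →  pair(h(e), h(cons(h(e), h(b))))   [R1 at 1]
3. pair(h(e), h(cons(h(e), h(b))))  →  pair(e, h(cons(h(e), h(b))))   [R1 at 1]
4. pair(e, h(cons(h(e), h(b))))  →  pair(e, cons(h(e), h(b)))   [R1 at 2]
5. pair(e, cons(h(e), h(b)))  →  pair(e, cons(e, h(b)))   [R1 at 2.1]
6. pair(e, cons(e, h(b)))  →  pair(e, cons(e, b))   [R1 at 2.2]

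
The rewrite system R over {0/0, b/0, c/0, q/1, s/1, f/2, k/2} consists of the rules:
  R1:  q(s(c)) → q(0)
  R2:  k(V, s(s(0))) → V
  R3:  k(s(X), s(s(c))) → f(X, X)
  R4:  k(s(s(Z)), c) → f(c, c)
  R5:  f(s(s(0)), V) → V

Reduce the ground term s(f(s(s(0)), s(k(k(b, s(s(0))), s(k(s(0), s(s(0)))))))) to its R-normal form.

1. s(f(s(s(0)), s(k(k(b, s(s(0))), s(k(s(0), s(s(0))))))))  →  s(s(k(k(b, s(s(0))), s(k(s(0), s(s(0)))))))   [R5 at 1]
2. s(s(k(k(b, s(s(0))), s(k(s(0), s(s(0)))))))  →  s(s(k(b, s(k(s(0), s(s(0)))))))   [R2 at 1.1.1]
3. s(s(k(b, s(k(s(0), s(s(0)))))))  →  s(s(k(b, s(s(0)))))   [R2 at 1.1.2.1]
4. s(s(k(b, s(s(0)))))  →  s(s(b))   [R2 at 1.1]

s(s(b))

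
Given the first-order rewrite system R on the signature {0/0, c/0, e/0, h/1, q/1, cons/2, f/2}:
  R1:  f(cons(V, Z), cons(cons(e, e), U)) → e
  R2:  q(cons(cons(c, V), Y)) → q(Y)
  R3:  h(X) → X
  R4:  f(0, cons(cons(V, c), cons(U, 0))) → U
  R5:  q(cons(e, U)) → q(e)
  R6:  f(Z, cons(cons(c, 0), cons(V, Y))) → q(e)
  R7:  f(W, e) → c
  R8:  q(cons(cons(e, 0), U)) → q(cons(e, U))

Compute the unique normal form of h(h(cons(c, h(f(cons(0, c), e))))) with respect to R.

1. h(h(cons(c, h(f(cons(0, c), e)))))  →  h(cons(c, h(f(cons(0, c), e))))   [R3 at ε]
2. h(cons(c, h(f(cons(0, c), e))))  →  cons(c, h(f(cons(0, c), e)))   [R3 at ε]
3. cons(c, h(f(cons(0, c), e)))  →  cons(c, f(cons(0, c), e))   [R3 at 2]
4. cons(c, f(cons(0, c), e))  →  cons(c, c)   [R7 at 2]

cons(c, c)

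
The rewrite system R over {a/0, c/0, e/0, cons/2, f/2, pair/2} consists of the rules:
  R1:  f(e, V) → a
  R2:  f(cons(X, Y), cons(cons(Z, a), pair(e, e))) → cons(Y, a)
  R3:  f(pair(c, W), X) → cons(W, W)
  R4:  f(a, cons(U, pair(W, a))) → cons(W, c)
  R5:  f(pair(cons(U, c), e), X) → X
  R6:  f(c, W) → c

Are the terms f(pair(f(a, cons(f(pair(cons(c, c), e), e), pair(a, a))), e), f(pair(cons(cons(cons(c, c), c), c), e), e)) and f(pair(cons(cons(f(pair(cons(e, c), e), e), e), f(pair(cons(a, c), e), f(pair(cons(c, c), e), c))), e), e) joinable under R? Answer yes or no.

Reduce t₁ = f(pair(f(a, cons(f(pair(cons(c, c), e), e), pair(a, a))), e), f(pair(cons(cons(cons(c, c), c), c), e), e)):
1. f(pair(f(a, cons(f(pair(cons(c, c), e), e), pair(a, a))), e), f(pair(cons(cons(cons(c, c), c), c), e), e))  →  f(pair(cons(a, c), e), f(pair(cons(cons(cons(c, c), c), c), e), e))   [R4 at 1.1]
2. f(pair(cons(a, c), e), f(pair(cons(cons(cons(c, c), c), c), e), e))  →  f(pair(cons(cons(cons(c, c), c), c), e), e)   [R5 at ε]
3. f(pair(cons(cons(cons(c, c), c), c), e), e)  →  e   [R5 at ε]

Reduce t₂ = f(pair(cons(cons(f(pair(cons(e, c), e), e), e), f(pair(cons(a, c), e), f(pair(cons(c, c), e), c))), e), e):
1. f(pair(cons(cons(f(pair(cons(e, c), e), e), e), f(pair(cons(a, c), e), f(pair(cons(c, c), e), c))), e), e)  →  f(pair(cons(cons(e, e), f(pair(cons(a, c), e), f(pair(cons(c, c), e), c))), e), e)   [R5 at 1.1.1.1]
2. f(pair(cons(cons(e, e), f(pair(cons(a, c), e), f(pair(cons(c, c), e), c))), e), e)  →  f(pair(cons(cons(e, e), f(pair(cons(c, c), e), c)), e), e)   [R5 at 1.1.2]
3. f(pair(cons(cons(e, e), f(pair(cons(c, c), e), c)), e), e)  →  f(pair(cons(cons(e, e), c), e), e)   [R5 at 1.1.2]
4. f(pair(cons(cons(e, e), c), e), e)  →  e   [R5 at ε]

yes — NF(t₁) = e, NF(t₂) = e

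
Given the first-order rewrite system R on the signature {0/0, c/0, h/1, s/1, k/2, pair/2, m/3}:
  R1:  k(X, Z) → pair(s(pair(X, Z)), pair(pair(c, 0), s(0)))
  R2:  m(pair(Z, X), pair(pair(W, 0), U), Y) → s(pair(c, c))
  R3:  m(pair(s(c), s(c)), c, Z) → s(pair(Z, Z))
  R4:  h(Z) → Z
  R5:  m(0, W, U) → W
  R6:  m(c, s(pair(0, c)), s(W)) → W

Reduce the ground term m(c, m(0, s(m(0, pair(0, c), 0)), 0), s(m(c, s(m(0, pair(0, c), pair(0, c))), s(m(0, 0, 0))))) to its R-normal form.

1. m(c, m(0, s(m(0, pair(0, c), 0)), 0), s(m(c, s(m(0, pair(0, c), pair(0, c))), s(m(0, 0, 0)))))  →  m(c, s(m(0, pair(0, c), 0)), s(m(c, s(m(0, pair(0, c), pair(0, c))), s(m(0, 0, 0)))))   [R5 at 2]
2. m(c, s(m(0, pair(0, c), 0)), s(m(c, s(m(0, pair(0, c), pair(0, c))), s(m(0, 0, 0)))))  →  m(c, s(pair(0, c)), s(m(c, s(m(0, pair(0, c), pair(0, c))), s(m(0, 0, 0)))))   [R5 at 2.1]
3. m(c, s(pair(0, c)), s(m(c, s(m(0, pair(0, c), pair(0, c))), s(m(0, 0, 0)))))  →  m(c, s(m(0, pair(0, c), pair(0, c))), s(m(0, 0, 0)))   [R6 at ε]
4. m(c, s(m(0, pair(0, c), pair(0, c))), s(m(0, 0, 0)))  →  m(c, s(pair(0, c)), s(m(0, 0, 0)))   [R5 at 2.1]
5. m(c, s(pair(0, c)), s(m(0, 0, 0)))  →  m(0, 0, 0)   [R6 at ε]
6. m(0, 0, 0)  →  0   [R5 at ε]

0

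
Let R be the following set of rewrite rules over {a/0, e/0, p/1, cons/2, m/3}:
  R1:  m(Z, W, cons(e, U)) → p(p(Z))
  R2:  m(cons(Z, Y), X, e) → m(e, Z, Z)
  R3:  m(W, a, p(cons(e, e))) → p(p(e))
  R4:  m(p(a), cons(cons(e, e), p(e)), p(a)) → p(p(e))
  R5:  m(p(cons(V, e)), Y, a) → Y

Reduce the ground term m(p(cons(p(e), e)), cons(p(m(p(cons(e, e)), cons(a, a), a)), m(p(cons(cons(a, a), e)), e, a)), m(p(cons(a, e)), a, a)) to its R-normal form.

1. m(p(cons(p(e), e)), cons(p(m(p(cons(e, e)), cons(a, a), a)), m(p(cons(cons(a, a), e)), e, a)), m(p(cons(a, e)), a, a))  →  m(p(cons(p(e), e)), cons(p(cons(a, a)), m(p(cons(cons(a, a), e)), e, a)), m(p(cons(a, e)), a, a))   [R5 at 2.1.1]
2. m(p(cons(p(e), e)), cons(p(cons(a, a)), m(p(cons(cons(a, a), e)), e, a)), m(p(cons(a, e)), a, a))  →  m(p(cons(p(e), e)), cons(p(cons(a, a)), e), m(p(cons(a, e)), a, a))   [R5 at 2.2]
3. m(p(cons(p(e), e)), cons(p(cons(a, a)), e), m(p(cons(a, e)), a, a))  →  m(p(cons(p(e), e)), cons(p(cons(a, a)), e), a)   [R5 at 3]
4. m(p(cons(p(e), e)), cons(p(cons(a, a)), e), a)  →  cons(p(cons(a, a)), e)   [R5 at ε]

cons(p(cons(a, a)), e)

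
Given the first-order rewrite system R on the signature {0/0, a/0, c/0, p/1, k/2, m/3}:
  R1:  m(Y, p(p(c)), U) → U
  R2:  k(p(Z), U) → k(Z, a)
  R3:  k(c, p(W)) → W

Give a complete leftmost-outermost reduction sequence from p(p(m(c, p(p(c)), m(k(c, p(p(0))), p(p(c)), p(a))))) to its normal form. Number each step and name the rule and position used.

p(p(p(a)))

1. p(p(m(c, p(p(c)), m(k(c, p(p(0))), p(p(c)), p(a)))))  →  p(p(m(k(c, p(p(0))), p(p(c)), p(a))))   [R1 at 1.1]
2. p(p(m(k(c, p(p(0))), p(p(c)), p(a))))  →  p(p(p(a)))   [R1 at 1.1]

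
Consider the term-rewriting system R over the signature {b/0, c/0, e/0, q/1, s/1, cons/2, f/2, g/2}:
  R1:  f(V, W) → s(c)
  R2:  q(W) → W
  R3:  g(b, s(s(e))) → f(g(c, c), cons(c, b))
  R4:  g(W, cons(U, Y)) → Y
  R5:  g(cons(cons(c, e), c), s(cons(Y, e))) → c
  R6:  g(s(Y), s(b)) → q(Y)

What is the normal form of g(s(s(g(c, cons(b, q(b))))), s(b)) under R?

1. g(s(s(g(c, cons(b, q(b))))), s(b))  →  q(s(g(c, cons(b, q(b)))))   [R6 at ε]
2. q(s(g(c, cons(b, q(b)))))  →  s(g(c, cons(b, q(b))))   [R2 at ε]
3. s(g(c, cons(b, q(b))))  →  s(q(b))   [R4 at 1]
4. s(q(b))  →  s(b)   [R2 at 1]

s(b)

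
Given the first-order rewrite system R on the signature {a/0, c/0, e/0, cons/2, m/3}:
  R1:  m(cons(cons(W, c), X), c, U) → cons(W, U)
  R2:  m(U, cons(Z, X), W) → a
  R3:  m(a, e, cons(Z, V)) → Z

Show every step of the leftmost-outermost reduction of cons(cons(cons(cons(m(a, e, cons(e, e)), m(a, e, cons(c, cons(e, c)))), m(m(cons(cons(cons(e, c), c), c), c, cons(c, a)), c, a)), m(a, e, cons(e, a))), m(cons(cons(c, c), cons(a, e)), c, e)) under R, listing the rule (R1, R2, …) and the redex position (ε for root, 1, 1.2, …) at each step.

1. cons(cons(cons(cons(m(a, e, cons(e, e)), m(a, e, cons(c, cons(e, c)))), m(m(cons(cons(cons(e, c), c), c), c, cons(c, a)), c, a)), m(a, e, cons(e, a))), m(cons(cons(c, c), cons(a, e)), c, e))  →  cons(cons(cons(cons(e, m(a, e, cons(c, cons(e, c)))), m(m(cons(cons(cons(e, c), c), c), c, cons(c, a)), c, a)), m(a, e, cons(e, a))), m(cons(cons(c, c), cons(a, e)), c, e))   [R3 at 1.1.1.1]
2. cons(cons(cons(cons(e, m(a, e, cons(c, cons(e, c)))), m(m(cons(cons(cons(e, c), c), c), c, cons(c, a)), c, a)), m(a, e, cons(e, a))), m(cons(cons(c, c), cons(a, e)), c, e))  →  cons(cons(cons(cons(e, c), m(m(cons(cons(cons(e, c), c), c), c, cons(c, a)), c, a)), m(a, e, cons(e, a))), m(cons(cons(c, c), cons(a, e)), c, e))   [R3 at 1.1.1.2]
3. cons(cons(cons(cons(e, c), m(m(cons(cons(cons(e, c), c), c), c, cons(c, a)), c, a)), m(a, e, cons(e, a))), m(cons(cons(c, c), cons(a, e)), c, e))  →  cons(cons(cons(cons(e, c), m(cons(cons(e, c), cons(c, a)), c, a)), m(a, e, cons(e, a))), m(cons(cons(c, c), cons(a, e)), c, e))   [R1 at 1.1.2.1]
4. cons(cons(cons(cons(e, c), m(cons(cons(e, c), cons(c, a)), c, a)), m(a, e, cons(e, a))), m(cons(cons(c, c), cons(a, e)), c, e))  →  cons(cons(cons(cons(e, c), cons(e, a)), m(a, e, cons(e, a))), m(cons(cons(c, c), cons(a, e)), c, e))   [R1 at 1.1.2]
5. cons(cons(cons(cons(e, c), cons(e, a)), m(a, e, cons(e, a))), m(cons(cons(c, c), cons(a, e)), c, e))  →  cons(cons(cons(cons(e, c), cons(e, a)), e), m(cons(cons(c, c), cons(a, e)), c, e))   [R3 at 1.2]
6. cons(cons(cons(cons(e, c), cons(e, a)), e), m(cons(cons(c, c), cons(a, e)), c, e))  →  cons(cons(cons(cons(e, c), cons(e, a)), e), cons(c, e))   [R1 at 2]

cons(cons(cons(cons(e, c), cons(e, a)), e), cons(c, e))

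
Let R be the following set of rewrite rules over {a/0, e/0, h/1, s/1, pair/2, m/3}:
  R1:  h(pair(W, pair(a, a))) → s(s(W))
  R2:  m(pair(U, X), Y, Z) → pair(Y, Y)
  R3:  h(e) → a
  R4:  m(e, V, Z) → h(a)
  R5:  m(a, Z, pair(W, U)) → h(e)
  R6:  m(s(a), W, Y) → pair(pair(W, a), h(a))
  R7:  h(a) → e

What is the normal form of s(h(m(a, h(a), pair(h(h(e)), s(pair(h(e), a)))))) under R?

1. s(h(m(a, h(a), pair(h(h(e)), s(pair(h(e), a))))))  →  s(h(h(e)))   [R5 at 1.1]
2. s(h(h(e)))  →  s(h(a))   [R3 at 1.1]
3. s(h(a))  →  s(e)   [R7 at 1]

s(e)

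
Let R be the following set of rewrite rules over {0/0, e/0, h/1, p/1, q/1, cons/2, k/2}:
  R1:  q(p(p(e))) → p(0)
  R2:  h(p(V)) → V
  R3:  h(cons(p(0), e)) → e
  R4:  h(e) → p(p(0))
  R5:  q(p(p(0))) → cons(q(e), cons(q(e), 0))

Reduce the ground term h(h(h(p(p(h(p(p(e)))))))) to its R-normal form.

e

1. h(h(h(p(p(h(p(p(e))))))))  →  h(h(p(h(p(p(e))))))   [R2 at 1.1]
2. h(h(p(h(p(p(e))))))  →  h(h(p(p(e))))   [R2 at 1]
3. h(h(p(p(e))))  →  h(p(e))   [R2 at 1]
4. h(p(e))  →  e   [R2 at ε]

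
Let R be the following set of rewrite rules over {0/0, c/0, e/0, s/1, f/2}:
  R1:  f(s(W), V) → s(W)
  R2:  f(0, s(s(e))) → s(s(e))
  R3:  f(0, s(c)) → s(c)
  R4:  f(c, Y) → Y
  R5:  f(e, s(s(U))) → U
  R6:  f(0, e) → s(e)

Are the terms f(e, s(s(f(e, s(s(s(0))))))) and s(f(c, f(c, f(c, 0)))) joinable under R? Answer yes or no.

Reduce t₁ = f(e, s(s(f(e, s(s(s(0))))))):
1. f(e, s(s(f(e, s(s(s(0)))))))  →  f(e, s(s(s(0))))   [R5 at ε]
2. f(e, s(s(s(0))))  →  s(0)   [R5 at ε]

Reduce t₂ = s(f(c, f(c, f(c, 0)))):
1. s(f(c, f(c, f(c, 0))))  →  s(f(c, f(c, 0)))   [R4 at 1]
2. s(f(c, f(c, 0)))  →  s(f(c, 0))   [R4 at 1]
3. s(f(c, 0))  →  s(0)   [R4 at 1]

yes — NF(t₁) = s(0), NF(t₂) = s(0)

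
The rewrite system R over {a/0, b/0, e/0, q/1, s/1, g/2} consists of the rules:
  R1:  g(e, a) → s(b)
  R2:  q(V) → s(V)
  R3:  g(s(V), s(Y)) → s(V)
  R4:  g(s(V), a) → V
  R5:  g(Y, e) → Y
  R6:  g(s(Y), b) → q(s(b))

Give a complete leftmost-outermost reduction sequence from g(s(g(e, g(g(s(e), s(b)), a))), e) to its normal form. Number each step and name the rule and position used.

1. g(s(g(e, g(g(s(e), s(b)), a))), e)  →  s(g(e, g(g(s(e), s(b)), a)))   [R5 at ε]
2. s(g(e, g(g(s(e), s(b)), a)))  →  s(g(e, g(s(e), a)))   [R3 at 1.2.1]
3. s(g(e, g(s(e), a)))  →  s(g(e, e))   [R4 at 1.2]
4. s(g(e, e))  →  s(e)   [R5 at 1]

s(e)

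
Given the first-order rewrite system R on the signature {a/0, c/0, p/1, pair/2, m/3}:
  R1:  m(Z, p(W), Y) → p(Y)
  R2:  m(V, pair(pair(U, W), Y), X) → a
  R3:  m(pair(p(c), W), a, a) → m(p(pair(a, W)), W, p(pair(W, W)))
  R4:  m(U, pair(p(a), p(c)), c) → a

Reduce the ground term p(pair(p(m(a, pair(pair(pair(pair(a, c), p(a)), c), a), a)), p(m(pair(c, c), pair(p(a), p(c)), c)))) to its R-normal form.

1. p(pair(p(m(a, pair(pair(pair(pair(a, c), p(a)), c), a), a)), p(m(pair(c, c), pair(p(a), p(c)), c))))  →  p(pair(p(a), p(m(pair(c, c), pair(p(a), p(c)), c))))   [R2 at 1.1.1]
2. p(pair(p(a), p(m(pair(c, c), pair(p(a), p(c)), c))))  →  p(pair(p(a), p(a)))   [R4 at 1.2.1]

p(pair(p(a), p(a)))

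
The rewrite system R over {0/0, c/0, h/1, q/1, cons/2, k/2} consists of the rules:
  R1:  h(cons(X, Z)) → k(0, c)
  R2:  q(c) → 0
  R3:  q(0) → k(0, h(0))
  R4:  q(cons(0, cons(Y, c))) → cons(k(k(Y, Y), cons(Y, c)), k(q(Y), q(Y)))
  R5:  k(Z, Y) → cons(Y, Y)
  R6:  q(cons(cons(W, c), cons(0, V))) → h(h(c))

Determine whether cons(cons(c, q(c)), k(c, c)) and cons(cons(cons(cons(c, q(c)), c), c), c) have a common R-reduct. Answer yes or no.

Reduce t₁ = cons(cons(c, q(c)), k(c, c)):
1. cons(cons(c, q(c)), k(c, c))  →  cons(cons(c, 0), k(c, c))   [R2 at 1.2]
2. cons(cons(c, 0), k(c, c))  →  cons(cons(c, 0), cons(c, c))   [R5 at 2]

Reduce t₂ = cons(cons(cons(cons(c, q(c)), c), c), c):
1. cons(cons(cons(cons(c, q(c)), c), c), c)  →  cons(cons(cons(cons(c, 0), c), c), c)   [R2 at 1.1.1.2]

no — NF(t₁) = cons(cons(c, 0), cons(c, c)), NF(t₂) = cons(cons(cons(cons(c, 0), c), c), c)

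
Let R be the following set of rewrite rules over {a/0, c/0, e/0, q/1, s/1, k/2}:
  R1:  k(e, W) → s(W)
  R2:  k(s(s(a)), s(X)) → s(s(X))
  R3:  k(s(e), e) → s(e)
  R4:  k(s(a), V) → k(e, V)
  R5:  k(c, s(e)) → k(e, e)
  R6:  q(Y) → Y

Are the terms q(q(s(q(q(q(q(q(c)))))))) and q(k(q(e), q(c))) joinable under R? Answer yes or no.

yes — NF(t₁) = s(c), NF(t₂) = s(c)

Reduce t₁ = q(q(s(q(q(q(q(q(c)))))))):
1. q(q(s(q(q(q(q(q(c))))))))  →  q(s(q(q(q(q(q(c)))))))   [R6 at ε]
2. q(s(q(q(q(q(q(c)))))))  →  s(q(q(q(q(q(c))))))   [R6 at ε]
3. s(q(q(q(q(q(c))))))  →  s(q(q(q(q(c)))))   [R6 at 1]
4. s(q(q(q(q(c)))))  →  s(q(q(q(c))))   [R6 at 1]
5. s(q(q(q(c))))  →  s(q(q(c)))   [R6 at 1]
6. s(q(q(c)))  →  s(q(c))   [R6 at 1]
7. s(q(c))  →  s(c)   [R6 at 1]

Reduce t₂ = q(k(q(e), q(c))):
1. q(k(q(e), q(c)))  →  k(q(e), q(c))   [R6 at ε]
2. k(q(e), q(c))  →  k(e, q(c))   [R6 at 1]
3. k(e, q(c))  →  s(q(c))   [R1 at ε]
4. s(q(c))  →  s(c)   [R6 at 1]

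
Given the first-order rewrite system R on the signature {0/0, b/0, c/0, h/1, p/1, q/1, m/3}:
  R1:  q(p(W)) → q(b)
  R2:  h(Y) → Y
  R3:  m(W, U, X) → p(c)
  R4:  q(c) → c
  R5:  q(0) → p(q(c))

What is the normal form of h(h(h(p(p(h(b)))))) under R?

1. h(h(h(p(p(h(b))))))  →  h(h(p(p(h(b)))))   [R2 at ε]
2. h(h(p(p(h(b)))))  →  h(p(p(h(b))))   [R2 at ε]
3. h(p(p(h(b))))  →  p(p(h(b)))   [R2 at ε]
4. p(p(h(b)))  →  p(p(b))   [R2 at 1.1]

p(p(b))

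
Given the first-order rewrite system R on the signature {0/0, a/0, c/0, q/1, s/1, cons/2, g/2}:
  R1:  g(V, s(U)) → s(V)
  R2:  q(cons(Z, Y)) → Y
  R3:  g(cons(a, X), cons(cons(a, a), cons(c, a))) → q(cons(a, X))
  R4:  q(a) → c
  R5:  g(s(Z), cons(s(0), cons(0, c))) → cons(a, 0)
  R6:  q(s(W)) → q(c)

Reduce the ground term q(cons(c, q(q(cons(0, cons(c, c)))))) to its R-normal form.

c

1. q(cons(c, q(q(cons(0, cons(c, c))))))  →  q(q(cons(0, cons(c, c))))   [R2 at ε]
2. q(q(cons(0, cons(c, c))))  →  q(cons(c, c))   [R2 at 1]
3. q(cons(c, c))  →  c   [R2 at ε]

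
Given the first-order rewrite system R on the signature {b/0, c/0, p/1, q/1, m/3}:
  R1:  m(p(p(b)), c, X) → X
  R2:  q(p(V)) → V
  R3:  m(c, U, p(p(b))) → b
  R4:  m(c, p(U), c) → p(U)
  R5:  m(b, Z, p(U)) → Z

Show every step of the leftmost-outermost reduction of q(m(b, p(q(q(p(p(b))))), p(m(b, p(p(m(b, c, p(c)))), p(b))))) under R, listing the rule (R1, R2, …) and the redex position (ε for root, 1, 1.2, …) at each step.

1. q(m(b, p(q(q(p(p(b))))), p(m(b, p(p(m(b, c, p(c)))), p(b)))))  →  q(p(q(q(p(p(b))))))   [R5 at 1]
2. q(p(q(q(p(p(b))))))  →  q(q(p(p(b))))   [R2 at ε]
3. q(q(p(p(b))))  →  q(p(b))   [R2 at 1]
4. q(p(b))  →  b   [R2 at ε]

b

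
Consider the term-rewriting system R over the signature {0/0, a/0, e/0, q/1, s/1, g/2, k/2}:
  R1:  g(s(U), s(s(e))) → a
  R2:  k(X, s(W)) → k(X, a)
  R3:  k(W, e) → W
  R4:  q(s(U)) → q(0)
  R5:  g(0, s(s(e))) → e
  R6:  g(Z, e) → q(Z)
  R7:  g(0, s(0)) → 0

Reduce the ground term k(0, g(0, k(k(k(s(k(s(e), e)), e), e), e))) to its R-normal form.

1. k(0, g(0, k(k(k(s(k(s(e), e)), e), e), e)))  →  k(0, g(0, k(k(s(k(s(e), e)), e), e)))   [R3 at 2.2]
2. k(0, g(0, k(k(s(k(s(e), e)), e), e)))  →  k(0, g(0, k(s(k(s(e), e)), e)))   [R3 at 2.2]
3. k(0, g(0, k(s(k(s(e), e)), e)))  →  k(0, g(0, s(k(s(e), e))))   [R3 at 2.2]
4. k(0, g(0, s(k(s(e), e))))  →  k(0, g(0, s(s(e))))   [R3 at 2.2.1]
5. k(0, g(0, s(s(e))))  →  k(0, e)   [R5 at 2]
6. k(0, e)  →  0   [R3 at ε]

0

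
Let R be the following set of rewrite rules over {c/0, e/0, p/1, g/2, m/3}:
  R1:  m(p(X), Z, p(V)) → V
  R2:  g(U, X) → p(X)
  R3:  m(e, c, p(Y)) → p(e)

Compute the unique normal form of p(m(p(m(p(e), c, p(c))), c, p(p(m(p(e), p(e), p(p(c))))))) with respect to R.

p(p(p(c)))

1. p(m(p(m(p(e), c, p(c))), c, p(p(m(p(e), p(e), p(p(c)))))))  →  p(p(m(p(e), p(e), p(p(c)))))   [R1 at 1]
2. p(p(m(p(e), p(e), p(p(c)))))  →  p(p(p(c)))   [R1 at 1.1]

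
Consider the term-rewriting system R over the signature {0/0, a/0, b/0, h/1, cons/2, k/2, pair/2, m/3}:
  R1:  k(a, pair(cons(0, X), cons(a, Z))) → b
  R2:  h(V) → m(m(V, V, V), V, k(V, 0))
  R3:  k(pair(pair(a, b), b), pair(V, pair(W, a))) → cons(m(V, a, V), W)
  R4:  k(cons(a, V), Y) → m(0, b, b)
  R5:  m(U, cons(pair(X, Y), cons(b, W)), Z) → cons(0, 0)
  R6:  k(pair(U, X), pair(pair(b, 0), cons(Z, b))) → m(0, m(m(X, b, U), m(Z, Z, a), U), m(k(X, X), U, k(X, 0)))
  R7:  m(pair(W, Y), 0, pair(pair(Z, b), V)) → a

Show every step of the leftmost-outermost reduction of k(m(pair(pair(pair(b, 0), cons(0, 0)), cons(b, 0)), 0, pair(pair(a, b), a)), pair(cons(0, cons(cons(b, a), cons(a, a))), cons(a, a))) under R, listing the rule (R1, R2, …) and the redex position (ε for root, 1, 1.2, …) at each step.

b

1. k(m(pair(pair(pair(b, 0), cons(0, 0)), cons(b, 0)), 0, pair(pair(a, b), a)), pair(cons(0, cons(cons(b, a), cons(a, a))), cons(a, a)))  →  k(a, pair(cons(0, cons(cons(b, a), cons(a, a))), cons(a, a)))   [R7 at 1]
2. k(a, pair(cons(0, cons(cons(b, a), cons(a, a))), cons(a, a)))  →  b   [R1 at ε]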